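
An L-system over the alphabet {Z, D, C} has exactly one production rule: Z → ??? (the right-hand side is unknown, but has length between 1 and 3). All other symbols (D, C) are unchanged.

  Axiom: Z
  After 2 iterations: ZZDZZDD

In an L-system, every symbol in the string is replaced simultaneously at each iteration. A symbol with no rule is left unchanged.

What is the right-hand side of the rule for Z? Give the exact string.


Answer: ZZD

Derivation:
Trying Z → ZZD:
  Step 0: Z
  Step 1: ZZD
  Step 2: ZZDZZDD
Matches the given result.


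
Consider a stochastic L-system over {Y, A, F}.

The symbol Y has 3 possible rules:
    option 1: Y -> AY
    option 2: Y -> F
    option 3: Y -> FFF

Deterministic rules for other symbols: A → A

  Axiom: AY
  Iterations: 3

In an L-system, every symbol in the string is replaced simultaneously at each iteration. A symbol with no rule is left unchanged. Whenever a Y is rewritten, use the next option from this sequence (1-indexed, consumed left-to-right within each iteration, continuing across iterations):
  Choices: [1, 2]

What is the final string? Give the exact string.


Answer: AAF

Derivation:
Step 0: AY
Step 1: AAY  (used choices [1])
Step 2: AAF  (used choices [2])
Step 3: AAF  (used choices [])


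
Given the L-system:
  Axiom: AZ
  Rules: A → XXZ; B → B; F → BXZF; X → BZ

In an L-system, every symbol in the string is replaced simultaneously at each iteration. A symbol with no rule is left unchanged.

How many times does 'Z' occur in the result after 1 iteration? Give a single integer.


Step 0: AZ  (1 'Z')
Step 1: XXZZ  (2 'Z')

Answer: 2


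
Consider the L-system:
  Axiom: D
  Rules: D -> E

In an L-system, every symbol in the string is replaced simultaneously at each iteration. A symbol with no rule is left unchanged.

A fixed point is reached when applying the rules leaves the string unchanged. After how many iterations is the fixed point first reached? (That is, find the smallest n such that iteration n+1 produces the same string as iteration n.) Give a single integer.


Step 0: D
Step 1: E
Step 2: E  (unchanged — fixed point at step 1)

Answer: 1


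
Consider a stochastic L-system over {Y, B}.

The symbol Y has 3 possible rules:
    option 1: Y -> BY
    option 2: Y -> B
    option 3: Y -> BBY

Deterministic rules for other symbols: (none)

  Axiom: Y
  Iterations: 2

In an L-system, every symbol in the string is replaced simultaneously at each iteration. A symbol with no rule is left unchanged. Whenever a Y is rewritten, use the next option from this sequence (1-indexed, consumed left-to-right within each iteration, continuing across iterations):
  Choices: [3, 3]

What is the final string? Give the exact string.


Step 0: Y
Step 1: BBY  (used choices [3])
Step 2: BBBBY  (used choices [3])

Answer: BBBBY


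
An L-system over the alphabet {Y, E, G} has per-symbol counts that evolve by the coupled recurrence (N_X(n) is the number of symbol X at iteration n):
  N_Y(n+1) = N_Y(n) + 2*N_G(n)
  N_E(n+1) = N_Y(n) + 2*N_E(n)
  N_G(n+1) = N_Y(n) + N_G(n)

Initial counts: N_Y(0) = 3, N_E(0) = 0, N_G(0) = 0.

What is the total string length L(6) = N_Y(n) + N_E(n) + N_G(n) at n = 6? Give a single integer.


Step 0: N_Y=3, N_E=0, N_G=0, L=3
Step 1: N_Y=3, N_E=3, N_G=3, L=9
Step 2: N_Y=9, N_E=9, N_G=6, L=24
Step 3: N_Y=21, N_E=27, N_G=15, L=63
Step 4: N_Y=51, N_E=75, N_G=36, L=162
Step 5: N_Y=123, N_E=201, N_G=87, L=411
Step 6: N_Y=297, N_E=525, N_G=210, L=1032

Answer: 1032


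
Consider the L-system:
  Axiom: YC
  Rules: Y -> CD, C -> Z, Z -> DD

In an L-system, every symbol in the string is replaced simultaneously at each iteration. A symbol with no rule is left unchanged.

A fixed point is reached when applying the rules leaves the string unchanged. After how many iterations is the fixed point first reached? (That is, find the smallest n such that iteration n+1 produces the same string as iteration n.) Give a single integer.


Step 0: YC
Step 1: CDZ
Step 2: ZDDD
Step 3: DDDDD
Step 4: DDDDD  (unchanged — fixed point at step 3)

Answer: 3


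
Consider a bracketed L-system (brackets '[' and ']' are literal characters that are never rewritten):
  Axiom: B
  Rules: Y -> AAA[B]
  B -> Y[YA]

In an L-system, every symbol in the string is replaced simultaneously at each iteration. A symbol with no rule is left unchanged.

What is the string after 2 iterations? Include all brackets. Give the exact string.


Step 0: B
Step 1: Y[YA]
Step 2: AAA[B][AAA[B]A]

Answer: AAA[B][AAA[B]A]


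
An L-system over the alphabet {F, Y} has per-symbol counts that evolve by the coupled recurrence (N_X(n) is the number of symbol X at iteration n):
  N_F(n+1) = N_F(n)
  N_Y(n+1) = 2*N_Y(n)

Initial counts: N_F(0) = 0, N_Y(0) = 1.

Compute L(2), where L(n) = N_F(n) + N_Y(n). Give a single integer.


Step 0: N_F=0, N_Y=1, L=1
Step 1: N_F=0, N_Y=2, L=2
Step 2: N_F=0, N_Y=4, L=4

Answer: 4


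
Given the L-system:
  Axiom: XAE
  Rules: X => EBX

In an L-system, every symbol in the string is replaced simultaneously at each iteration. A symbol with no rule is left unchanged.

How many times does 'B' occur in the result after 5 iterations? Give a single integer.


Step 0: XAE  (0 'B')
Step 1: EBXAE  (1 'B')
Step 2: EBEBXAE  (2 'B')
Step 3: EBEBEBXAE  (3 'B')
Step 4: EBEBEBEBXAE  (4 'B')
Step 5: EBEBEBEBEBXAE  (5 'B')

Answer: 5


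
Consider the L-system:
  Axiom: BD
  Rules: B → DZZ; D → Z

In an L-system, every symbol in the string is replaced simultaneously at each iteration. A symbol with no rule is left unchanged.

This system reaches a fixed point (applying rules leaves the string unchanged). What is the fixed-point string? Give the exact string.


Step 0: BD
Step 1: DZZZ
Step 2: ZZZZ
Step 3: ZZZZ  (unchanged — fixed point at step 2)

Answer: ZZZZ


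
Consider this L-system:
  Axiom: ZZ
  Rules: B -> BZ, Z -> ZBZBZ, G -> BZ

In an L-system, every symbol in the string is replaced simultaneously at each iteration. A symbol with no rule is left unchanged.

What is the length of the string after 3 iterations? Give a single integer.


Answer: 142

Derivation:
Step 0: length = 2
Step 1: length = 10
Step 2: length = 38
Step 3: length = 142


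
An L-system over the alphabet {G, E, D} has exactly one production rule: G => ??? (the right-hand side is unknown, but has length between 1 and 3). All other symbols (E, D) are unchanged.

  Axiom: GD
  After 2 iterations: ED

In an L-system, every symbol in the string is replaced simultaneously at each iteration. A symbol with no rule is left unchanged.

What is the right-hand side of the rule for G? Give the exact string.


Answer: E

Derivation:
Trying G => E:
  Step 0: GD
  Step 1: ED
  Step 2: ED
Matches the given result.


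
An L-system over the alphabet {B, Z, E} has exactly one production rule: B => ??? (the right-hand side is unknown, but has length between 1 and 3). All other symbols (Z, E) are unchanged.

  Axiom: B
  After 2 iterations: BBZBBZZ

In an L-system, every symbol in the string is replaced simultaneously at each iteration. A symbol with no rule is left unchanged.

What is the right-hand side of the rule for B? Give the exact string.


Answer: BBZ

Derivation:
Trying B => BBZ:
  Step 0: B
  Step 1: BBZ
  Step 2: BBZBBZZ
Matches the given result.


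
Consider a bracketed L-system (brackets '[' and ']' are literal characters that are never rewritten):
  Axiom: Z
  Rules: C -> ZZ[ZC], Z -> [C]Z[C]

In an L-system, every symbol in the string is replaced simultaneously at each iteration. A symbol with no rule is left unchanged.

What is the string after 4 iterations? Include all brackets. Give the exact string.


Step 0: Z
Step 1: [C]Z[C]
Step 2: [ZZ[ZC]][C]Z[C][ZZ[ZC]]
Step 3: [[C]Z[C][C]Z[C][[C]Z[C]ZZ[ZC]]][ZZ[ZC]][C]Z[C][ZZ[ZC]][[C]Z[C][C]Z[C][[C]Z[C]ZZ[ZC]]]
Step 4: [[ZZ[ZC]][C]Z[C][ZZ[ZC]][ZZ[ZC]][C]Z[C][ZZ[ZC]][[ZZ[ZC]][C]Z[C][ZZ[ZC]][C]Z[C][C]Z[C][[C]Z[C]ZZ[ZC]]]][[C]Z[C][C]Z[C][[C]Z[C]ZZ[ZC]]][ZZ[ZC]][C]Z[C][ZZ[ZC]][[C]Z[C][C]Z[C][[C]Z[C]ZZ[ZC]]][[ZZ[ZC]][C]Z[C][ZZ[ZC]][ZZ[ZC]][C]Z[C][ZZ[ZC]][[ZZ[ZC]][C]Z[C][ZZ[ZC]][C]Z[C][C]Z[C][[C]Z[C]ZZ[ZC]]]]

Answer: [[ZZ[ZC]][C]Z[C][ZZ[ZC]][ZZ[ZC]][C]Z[C][ZZ[ZC]][[ZZ[ZC]][C]Z[C][ZZ[ZC]][C]Z[C][C]Z[C][[C]Z[C]ZZ[ZC]]]][[C]Z[C][C]Z[C][[C]Z[C]ZZ[ZC]]][ZZ[ZC]][C]Z[C][ZZ[ZC]][[C]Z[C][C]Z[C][[C]Z[C]ZZ[ZC]]][[ZZ[ZC]][C]Z[C][ZZ[ZC]][ZZ[ZC]][C]Z[C][ZZ[ZC]][[ZZ[ZC]][C]Z[C][ZZ[ZC]][C]Z[C][C]Z[C][[C]Z[C]ZZ[ZC]]]]


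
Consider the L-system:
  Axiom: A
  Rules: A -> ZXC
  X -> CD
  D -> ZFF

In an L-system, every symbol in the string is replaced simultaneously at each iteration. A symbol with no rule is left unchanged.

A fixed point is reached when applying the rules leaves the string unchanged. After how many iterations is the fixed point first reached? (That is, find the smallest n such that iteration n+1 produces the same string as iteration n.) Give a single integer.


Step 0: A
Step 1: ZXC
Step 2: ZCDC
Step 3: ZCZFFC
Step 4: ZCZFFC  (unchanged — fixed point at step 3)

Answer: 3


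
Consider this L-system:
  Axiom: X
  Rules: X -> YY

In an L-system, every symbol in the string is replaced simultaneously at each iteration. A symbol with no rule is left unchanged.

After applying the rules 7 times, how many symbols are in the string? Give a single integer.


Step 0: length = 1
Step 1: length = 2
Step 2: length = 2
Step 3: length = 2
Step 4: length = 2
Step 5: length = 2
Step 6: length = 2
Step 7: length = 2

Answer: 2


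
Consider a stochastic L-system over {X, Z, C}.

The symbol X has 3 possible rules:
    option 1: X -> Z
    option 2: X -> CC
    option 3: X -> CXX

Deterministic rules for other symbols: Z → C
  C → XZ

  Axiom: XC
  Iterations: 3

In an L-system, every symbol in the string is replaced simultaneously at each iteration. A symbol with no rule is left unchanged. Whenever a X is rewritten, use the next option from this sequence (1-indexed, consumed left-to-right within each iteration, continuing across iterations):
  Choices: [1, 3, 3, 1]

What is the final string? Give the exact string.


Answer: XZXZCXXZXZ

Derivation:
Step 0: XC
Step 1: ZXZ  (used choices [1])
Step 2: CCXXC  (used choices [3])
Step 3: XZXZCXXZXZ  (used choices [3, 1])


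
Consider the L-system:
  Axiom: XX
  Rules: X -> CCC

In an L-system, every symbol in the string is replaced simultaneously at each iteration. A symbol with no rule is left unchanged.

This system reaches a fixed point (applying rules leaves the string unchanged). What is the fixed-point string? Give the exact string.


Step 0: XX
Step 1: CCCCCC
Step 2: CCCCCC  (unchanged — fixed point at step 1)

Answer: CCCCCC


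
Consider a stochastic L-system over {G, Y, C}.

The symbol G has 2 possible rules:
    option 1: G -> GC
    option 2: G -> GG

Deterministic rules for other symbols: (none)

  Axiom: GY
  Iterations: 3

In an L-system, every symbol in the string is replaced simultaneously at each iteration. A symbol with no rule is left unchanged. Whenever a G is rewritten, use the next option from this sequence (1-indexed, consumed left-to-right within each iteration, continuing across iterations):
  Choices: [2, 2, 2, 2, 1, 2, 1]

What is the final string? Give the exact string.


Answer: GGGCGGGCY

Derivation:
Step 0: GY
Step 1: GGY  (used choices [2])
Step 2: GGGGY  (used choices [2, 2])
Step 3: GGGCGGGCY  (used choices [2, 1, 2, 1])


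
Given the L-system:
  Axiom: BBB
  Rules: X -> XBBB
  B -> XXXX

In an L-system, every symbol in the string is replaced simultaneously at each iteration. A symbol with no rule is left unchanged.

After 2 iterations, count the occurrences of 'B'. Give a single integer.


Answer: 36

Derivation:
Step 0: BBB  (3 'B')
Step 1: XXXXXXXXXXXX  (0 'B')
Step 2: XBBBXBBBXBBBXBBBXBBBXBBBXBBBXBBBXBBBXBBBXBBBXBBB  (36 'B')


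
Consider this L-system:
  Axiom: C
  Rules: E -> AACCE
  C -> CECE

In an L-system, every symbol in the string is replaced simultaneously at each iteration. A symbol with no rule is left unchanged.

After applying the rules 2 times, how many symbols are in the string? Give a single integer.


Answer: 18

Derivation:
Step 0: length = 1
Step 1: length = 4
Step 2: length = 18


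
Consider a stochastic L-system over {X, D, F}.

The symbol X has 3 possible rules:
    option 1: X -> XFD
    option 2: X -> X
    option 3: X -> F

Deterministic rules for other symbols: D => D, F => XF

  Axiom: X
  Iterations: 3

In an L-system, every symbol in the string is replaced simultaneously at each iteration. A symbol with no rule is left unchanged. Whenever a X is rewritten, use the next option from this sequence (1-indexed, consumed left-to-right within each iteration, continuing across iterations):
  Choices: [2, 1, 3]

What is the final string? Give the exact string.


Step 0: X
Step 1: X  (used choices [2])
Step 2: XFD  (used choices [1])
Step 3: FXFD  (used choices [3])

Answer: FXFD


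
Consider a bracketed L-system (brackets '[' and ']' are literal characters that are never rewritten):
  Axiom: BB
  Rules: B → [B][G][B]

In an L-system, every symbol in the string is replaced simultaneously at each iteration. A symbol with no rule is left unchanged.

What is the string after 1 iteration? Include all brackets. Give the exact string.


Answer: [B][G][B][B][G][B]

Derivation:
Step 0: BB
Step 1: [B][G][B][B][G][B]


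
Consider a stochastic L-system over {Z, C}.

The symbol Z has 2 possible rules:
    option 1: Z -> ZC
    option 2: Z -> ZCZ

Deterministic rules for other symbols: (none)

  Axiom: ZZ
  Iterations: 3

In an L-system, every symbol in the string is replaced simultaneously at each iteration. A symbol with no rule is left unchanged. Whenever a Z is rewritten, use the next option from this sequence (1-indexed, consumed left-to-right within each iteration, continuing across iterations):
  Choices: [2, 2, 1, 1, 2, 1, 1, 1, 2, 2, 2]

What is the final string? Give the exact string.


Answer: ZCCCZCCZCZCZCZCZCZC

Derivation:
Step 0: ZZ
Step 1: ZCZZCZ  (used choices [2, 2])
Step 2: ZCCZCZCZCZC  (used choices [1, 1, 2, 1])
Step 3: ZCCCZCCZCZCZCZCZCZC  (used choices [1, 1, 2, 2, 2])


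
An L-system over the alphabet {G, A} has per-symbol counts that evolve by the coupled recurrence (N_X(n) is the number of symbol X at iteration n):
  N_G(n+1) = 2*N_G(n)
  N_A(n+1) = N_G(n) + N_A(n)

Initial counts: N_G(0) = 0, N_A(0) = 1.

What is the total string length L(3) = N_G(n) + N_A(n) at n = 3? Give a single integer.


Step 0: N_G=0, N_A=1, L=1
Step 1: N_G=0, N_A=1, L=1
Step 2: N_G=0, N_A=1, L=1
Step 3: N_G=0, N_A=1, L=1

Answer: 1


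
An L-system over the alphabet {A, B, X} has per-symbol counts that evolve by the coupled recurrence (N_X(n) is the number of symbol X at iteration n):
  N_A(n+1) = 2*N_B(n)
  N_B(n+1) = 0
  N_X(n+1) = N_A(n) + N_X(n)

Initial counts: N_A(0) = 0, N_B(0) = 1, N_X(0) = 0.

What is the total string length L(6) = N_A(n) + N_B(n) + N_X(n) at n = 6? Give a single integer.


Step 0: N_A=0, N_B=1, N_X=0, L=1
Step 1: N_A=2, N_B=0, N_X=0, L=2
Step 2: N_A=0, N_B=0, N_X=2, L=2
Step 3: N_A=0, N_B=0, N_X=2, L=2
Step 4: N_A=0, N_B=0, N_X=2, L=2
Step 5: N_A=0, N_B=0, N_X=2, L=2
Step 6: N_A=0, N_B=0, N_X=2, L=2

Answer: 2


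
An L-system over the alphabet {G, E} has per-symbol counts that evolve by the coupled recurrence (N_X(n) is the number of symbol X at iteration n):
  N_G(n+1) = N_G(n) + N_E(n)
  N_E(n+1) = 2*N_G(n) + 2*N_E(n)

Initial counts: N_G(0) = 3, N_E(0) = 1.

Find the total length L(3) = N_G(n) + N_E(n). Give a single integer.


Answer: 108

Derivation:
Step 0: N_G=3, N_E=1, L=4
Step 1: N_G=4, N_E=8, L=12
Step 2: N_G=12, N_E=24, L=36
Step 3: N_G=36, N_E=72, L=108


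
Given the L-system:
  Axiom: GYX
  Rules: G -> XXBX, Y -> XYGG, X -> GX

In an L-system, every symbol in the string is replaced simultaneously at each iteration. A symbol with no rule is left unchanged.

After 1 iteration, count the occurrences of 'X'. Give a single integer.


Step 0: GYX  (1 'X')
Step 1: XXBXXYGGGX  (5 'X')

Answer: 5


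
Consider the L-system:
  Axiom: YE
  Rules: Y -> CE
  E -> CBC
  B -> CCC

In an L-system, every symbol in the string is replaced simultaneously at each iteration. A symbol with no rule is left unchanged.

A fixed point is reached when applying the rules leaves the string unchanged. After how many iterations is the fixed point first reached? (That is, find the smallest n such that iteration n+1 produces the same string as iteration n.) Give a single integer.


Step 0: YE
Step 1: CECBC
Step 2: CCBCCCCCC
Step 3: CCCCCCCCCCC
Step 4: CCCCCCCCCCC  (unchanged — fixed point at step 3)

Answer: 3


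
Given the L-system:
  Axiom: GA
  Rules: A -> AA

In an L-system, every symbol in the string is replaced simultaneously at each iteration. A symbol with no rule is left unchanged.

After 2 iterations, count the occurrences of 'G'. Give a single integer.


Answer: 1

Derivation:
Step 0: GA  (1 'G')
Step 1: GAA  (1 'G')
Step 2: GAAAA  (1 'G')


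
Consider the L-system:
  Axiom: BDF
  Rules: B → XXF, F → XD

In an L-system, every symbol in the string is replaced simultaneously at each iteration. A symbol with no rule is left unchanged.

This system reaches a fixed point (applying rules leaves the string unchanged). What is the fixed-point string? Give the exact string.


Step 0: BDF
Step 1: XXFDXD
Step 2: XXXDDXD
Step 3: XXXDDXD  (unchanged — fixed point at step 2)

Answer: XXXDDXD


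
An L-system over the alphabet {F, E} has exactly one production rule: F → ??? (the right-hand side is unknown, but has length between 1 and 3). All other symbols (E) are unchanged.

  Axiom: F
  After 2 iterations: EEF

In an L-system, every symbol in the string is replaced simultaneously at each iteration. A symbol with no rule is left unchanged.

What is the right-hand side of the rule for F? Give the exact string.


Answer: EF

Derivation:
Trying F → EF:
  Step 0: F
  Step 1: EF
  Step 2: EEF
Matches the given result.


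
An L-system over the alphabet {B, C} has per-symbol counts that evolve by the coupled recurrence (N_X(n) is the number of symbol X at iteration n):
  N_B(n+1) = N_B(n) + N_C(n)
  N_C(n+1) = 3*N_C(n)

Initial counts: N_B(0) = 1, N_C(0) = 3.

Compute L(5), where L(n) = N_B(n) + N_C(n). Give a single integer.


Step 0: N_B=1, N_C=3, L=4
Step 1: N_B=4, N_C=9, L=13
Step 2: N_B=13, N_C=27, L=40
Step 3: N_B=40, N_C=81, L=121
Step 4: N_B=121, N_C=243, L=364
Step 5: N_B=364, N_C=729, L=1093

Answer: 1093


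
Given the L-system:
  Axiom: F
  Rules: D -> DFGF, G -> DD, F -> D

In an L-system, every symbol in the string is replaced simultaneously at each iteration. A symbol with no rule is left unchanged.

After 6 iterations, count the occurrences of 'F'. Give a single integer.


Answer: 58

Derivation:
Step 0: F  (1 'F')
Step 1: D  (0 'F')
Step 2: DFGF  (2 'F')
Step 3: DFGFDDDD  (2 'F')
Step 4: DFGFDDDDDFGFDFGFDFGFDFGF  (10 'F')
Step 5: DFGFDDDDDFGFDFGFDFGFDFGFDFGFDDDDDFGFDDDDDFGFDDDDDFGFDDDD  (18 'F')
Step 6: DFGFDDDDDFGFDFGFDFGFDFGFDFGFDDDDDFGFDDDDDFGFDDDDDFGFDDDDDFGFDDDDDFGFDFGFDFGFDFGFDFGFDDDDDFGFDFGFDFGFDFGFDFGFDDDDDFGFDFGFDFGFDFGFDFGFDDDDDFGFDFGFDFGFDFGF  (58 'F')


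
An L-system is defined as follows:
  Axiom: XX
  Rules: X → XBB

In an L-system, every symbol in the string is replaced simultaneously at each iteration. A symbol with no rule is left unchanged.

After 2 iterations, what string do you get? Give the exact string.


Step 0: XX
Step 1: XBBXBB
Step 2: XBBBBXBBBB

Answer: XBBBBXBBBB


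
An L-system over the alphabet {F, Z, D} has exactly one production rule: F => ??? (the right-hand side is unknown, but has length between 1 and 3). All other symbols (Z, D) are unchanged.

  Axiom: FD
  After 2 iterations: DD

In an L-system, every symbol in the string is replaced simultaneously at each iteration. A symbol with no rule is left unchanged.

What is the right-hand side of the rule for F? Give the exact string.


Answer: D

Derivation:
Trying F => D:
  Step 0: FD
  Step 1: DD
  Step 2: DD
Matches the given result.


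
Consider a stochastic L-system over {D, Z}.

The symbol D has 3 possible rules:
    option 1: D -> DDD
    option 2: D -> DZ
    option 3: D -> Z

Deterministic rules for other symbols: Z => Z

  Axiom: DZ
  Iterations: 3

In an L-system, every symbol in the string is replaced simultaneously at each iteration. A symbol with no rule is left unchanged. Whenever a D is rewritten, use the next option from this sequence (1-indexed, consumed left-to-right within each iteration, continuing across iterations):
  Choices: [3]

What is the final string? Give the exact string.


Answer: ZZ

Derivation:
Step 0: DZ
Step 1: ZZ  (used choices [3])
Step 2: ZZ  (used choices [])
Step 3: ZZ  (used choices [])


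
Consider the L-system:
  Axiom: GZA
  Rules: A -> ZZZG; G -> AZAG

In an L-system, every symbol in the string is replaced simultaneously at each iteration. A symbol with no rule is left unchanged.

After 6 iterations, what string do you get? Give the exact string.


Answer: ZZZZZZZZZGZZZZGAZAGZZZZZZZGZZZZGAZAGZZZAZAGZZZZAZAGZZZGZZZZGAZAGZZZZZZZZZZGZZZZGAZAGZZZZZZZGZZZZGAZAGZZZAZAGZZZZAZAGZZZGZZZZGAZAGZZZZZZAZAGZZZZAZAGZZZGZZZZGAZAGZZZZZZZAZAGZZZZAZAGZZZGZZZZGAZAGZZZZZZGZZZZGAZAGZZZZZZZGZZZZGAZAGZZZAZAGZZZZAZAGZZZGZZZZGAZAGZZZZZZZZZZAZAGZZZZAZAGZZZGZZZZGAZAGZZZZZZZAZAGZZZZAZAGZZZGZZZZGAZAGZZZZZZGZZZZGAZAGZZZZZZZGZZZZGAZAGZZZAZAGZZZZAZAGZZZGZZZZGAZAG

Derivation:
Step 0: GZA
Step 1: AZAGZZZZG
Step 2: ZZZGZZZZGAZAGZZZZAZAG
Step 3: ZZZAZAGZZZZAZAGZZZGZZZZGAZAGZZZZZZZGZZZZGAZAG
Step 4: ZZZZZZGZZZZGAZAGZZZZZZZGZZZZGAZAGZZZAZAGZZZZAZAGZZZGZZZZGAZAGZZZZZZZAZAGZZZZAZAGZZZGZZZZGAZAG
Step 5: ZZZZZZAZAGZZZZAZAGZZZGZZZZGAZAGZZZZZZZAZAGZZZZAZAGZZZGZZZZGAZAGZZZZZZGZZZZGAZAGZZZZZZZGZZZZGAZAGZZZAZAGZZZZAZAGZZZGZZZZGAZAGZZZZZZZZZZGZZZZGAZAGZZZZZZZGZZZZGAZAGZZZAZAGZZZZAZAGZZZGZZZZGAZAG
Step 6: ZZZZZZZZZGZZZZGAZAGZZZZZZZGZZZZGAZAGZZZAZAGZZZZAZAGZZZGZZZZGAZAGZZZZZZZZZZGZZZZGAZAGZZZZZZZGZZZZGAZAGZZZAZAGZZZZAZAGZZZGZZZZGAZAGZZZZZZAZAGZZZZAZAGZZZGZZZZGAZAGZZZZZZZAZAGZZZZAZAGZZZGZZZZGAZAGZZZZZZGZZZZGAZAGZZZZZZZGZZZZGAZAGZZZAZAGZZZZAZAGZZZGZZZZGAZAGZZZZZZZZZZAZAGZZZZAZAGZZZGZZZZGAZAGZZZZZZZAZAGZZZZAZAGZZZGZZZZGAZAGZZZZZZGZZZZGAZAGZZZZZZZGZZZZGAZAGZZZAZAGZZZZAZAGZZZGZZZZGAZAG


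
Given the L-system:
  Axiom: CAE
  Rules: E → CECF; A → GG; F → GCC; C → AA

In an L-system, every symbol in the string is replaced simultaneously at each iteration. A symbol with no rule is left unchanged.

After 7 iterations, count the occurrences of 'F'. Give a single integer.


Answer: 1

Derivation:
Step 0: CAE  (0 'F')
Step 1: AAGGCECF  (1 'F')
Step 2: GGGGGGAACECFAAGCC  (1 'F')
Step 3: GGGGGGGGGGAACECFAAGCCGGGGGAAAA  (1 'F')
Step 4: GGGGGGGGGGGGGGAACECFAAGCCGGGGGAAAAGGGGGGGGGGGGG  (1 'F')
Step 5: GGGGGGGGGGGGGGGGGGAACECFAAGCCGGGGGAAAAGGGGGGGGGGGGGGGGGGGGGGGGGG  (1 'F')
Step 6: GGGGGGGGGGGGGGGGGGGGGGAACECFAAGCCGGGGGAAAAGGGGGGGGGGGGGGGGGGGGGGGGGGGGGGGGGGGGGGG  (1 'F')
Step 7: GGGGGGGGGGGGGGGGGGGGGGGGGGAACECFAAGCCGGGGGAAAAGGGGGGGGGGGGGGGGGGGGGGGGGGGGGGGGGGGGGGGGGGGGGGGGGGGG  (1 'F')


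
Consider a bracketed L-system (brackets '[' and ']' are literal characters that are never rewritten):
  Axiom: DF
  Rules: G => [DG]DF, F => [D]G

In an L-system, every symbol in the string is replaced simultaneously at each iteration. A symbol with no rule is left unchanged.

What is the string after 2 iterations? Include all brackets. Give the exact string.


Step 0: DF
Step 1: D[D]G
Step 2: D[D][DG]DF

Answer: D[D][DG]DF


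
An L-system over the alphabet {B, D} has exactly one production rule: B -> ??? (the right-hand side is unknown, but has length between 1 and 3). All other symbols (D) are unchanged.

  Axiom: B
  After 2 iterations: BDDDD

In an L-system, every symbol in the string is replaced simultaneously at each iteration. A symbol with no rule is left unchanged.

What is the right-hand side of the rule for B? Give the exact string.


Trying B -> BDD:
  Step 0: B
  Step 1: BDD
  Step 2: BDDDD
Matches the given result.

Answer: BDD


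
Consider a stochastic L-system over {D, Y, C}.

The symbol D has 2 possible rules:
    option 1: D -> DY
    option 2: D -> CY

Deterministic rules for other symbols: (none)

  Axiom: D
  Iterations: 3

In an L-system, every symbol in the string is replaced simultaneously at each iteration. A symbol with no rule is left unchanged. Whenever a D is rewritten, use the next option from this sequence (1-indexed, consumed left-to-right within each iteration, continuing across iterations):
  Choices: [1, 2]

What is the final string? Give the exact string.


Answer: CYY

Derivation:
Step 0: D
Step 1: DY  (used choices [1])
Step 2: CYY  (used choices [2])
Step 3: CYY  (used choices [])


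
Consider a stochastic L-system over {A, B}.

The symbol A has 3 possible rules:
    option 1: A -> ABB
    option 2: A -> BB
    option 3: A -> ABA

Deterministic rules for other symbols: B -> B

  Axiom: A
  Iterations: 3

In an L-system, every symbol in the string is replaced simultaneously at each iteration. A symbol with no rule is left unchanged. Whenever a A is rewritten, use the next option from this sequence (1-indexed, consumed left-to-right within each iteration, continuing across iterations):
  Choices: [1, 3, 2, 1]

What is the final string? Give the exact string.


Answer: BBBABBBB

Derivation:
Step 0: A
Step 1: ABB  (used choices [1])
Step 2: ABABB  (used choices [3])
Step 3: BBBABBBB  (used choices [2, 1])


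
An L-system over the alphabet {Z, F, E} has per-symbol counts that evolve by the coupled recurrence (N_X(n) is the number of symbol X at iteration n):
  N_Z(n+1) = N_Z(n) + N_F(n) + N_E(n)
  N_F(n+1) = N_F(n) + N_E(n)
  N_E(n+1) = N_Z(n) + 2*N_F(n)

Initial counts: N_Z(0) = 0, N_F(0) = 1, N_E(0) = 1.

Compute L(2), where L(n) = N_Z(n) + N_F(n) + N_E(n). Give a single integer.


Answer: 16

Derivation:
Step 0: N_Z=0, N_F=1, N_E=1, L=2
Step 1: N_Z=2, N_F=2, N_E=2, L=6
Step 2: N_Z=6, N_F=4, N_E=6, L=16


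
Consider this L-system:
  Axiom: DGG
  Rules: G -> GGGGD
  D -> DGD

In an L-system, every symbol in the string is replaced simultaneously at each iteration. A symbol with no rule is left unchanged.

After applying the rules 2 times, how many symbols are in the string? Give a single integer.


Answer: 57

Derivation:
Step 0: length = 3
Step 1: length = 13
Step 2: length = 57


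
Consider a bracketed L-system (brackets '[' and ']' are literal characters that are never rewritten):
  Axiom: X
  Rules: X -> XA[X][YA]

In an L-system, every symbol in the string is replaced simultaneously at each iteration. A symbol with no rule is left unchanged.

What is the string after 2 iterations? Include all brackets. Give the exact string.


Step 0: X
Step 1: XA[X][YA]
Step 2: XA[X][YA]A[XA[X][YA]][YA]

Answer: XA[X][YA]A[XA[X][YA]][YA]


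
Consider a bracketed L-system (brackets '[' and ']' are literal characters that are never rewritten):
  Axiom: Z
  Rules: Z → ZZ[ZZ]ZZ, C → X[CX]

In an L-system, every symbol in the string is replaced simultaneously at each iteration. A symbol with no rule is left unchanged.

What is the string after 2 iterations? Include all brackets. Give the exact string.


Step 0: Z
Step 1: ZZ[ZZ]ZZ
Step 2: ZZ[ZZ]ZZZZ[ZZ]ZZ[ZZ[ZZ]ZZZZ[ZZ]ZZ]ZZ[ZZ]ZZZZ[ZZ]ZZ

Answer: ZZ[ZZ]ZZZZ[ZZ]ZZ[ZZ[ZZ]ZZZZ[ZZ]ZZ]ZZ[ZZ]ZZZZ[ZZ]ZZ


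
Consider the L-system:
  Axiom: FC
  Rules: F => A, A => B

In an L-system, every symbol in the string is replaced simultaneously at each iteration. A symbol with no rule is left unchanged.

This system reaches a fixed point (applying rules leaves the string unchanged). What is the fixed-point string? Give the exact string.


Answer: BC

Derivation:
Step 0: FC
Step 1: AC
Step 2: BC
Step 3: BC  (unchanged — fixed point at step 2)


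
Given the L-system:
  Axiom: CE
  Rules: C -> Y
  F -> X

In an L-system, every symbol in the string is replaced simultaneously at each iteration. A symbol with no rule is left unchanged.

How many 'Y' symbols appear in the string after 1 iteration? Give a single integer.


Step 0: CE  (0 'Y')
Step 1: YE  (1 'Y')

Answer: 1


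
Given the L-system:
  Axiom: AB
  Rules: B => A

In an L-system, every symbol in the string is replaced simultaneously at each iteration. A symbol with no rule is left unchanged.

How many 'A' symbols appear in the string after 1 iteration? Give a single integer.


Step 0: AB  (1 'A')
Step 1: AA  (2 'A')

Answer: 2


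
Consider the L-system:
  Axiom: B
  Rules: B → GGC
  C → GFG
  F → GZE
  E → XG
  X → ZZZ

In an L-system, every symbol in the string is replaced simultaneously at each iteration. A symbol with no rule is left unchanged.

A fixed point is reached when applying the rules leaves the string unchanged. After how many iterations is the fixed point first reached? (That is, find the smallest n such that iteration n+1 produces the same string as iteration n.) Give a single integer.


Answer: 5

Derivation:
Step 0: B
Step 1: GGC
Step 2: GGGFG
Step 3: GGGGZEG
Step 4: GGGGZXGG
Step 5: GGGGZZZZGG
Step 6: GGGGZZZZGG  (unchanged — fixed point at step 5)


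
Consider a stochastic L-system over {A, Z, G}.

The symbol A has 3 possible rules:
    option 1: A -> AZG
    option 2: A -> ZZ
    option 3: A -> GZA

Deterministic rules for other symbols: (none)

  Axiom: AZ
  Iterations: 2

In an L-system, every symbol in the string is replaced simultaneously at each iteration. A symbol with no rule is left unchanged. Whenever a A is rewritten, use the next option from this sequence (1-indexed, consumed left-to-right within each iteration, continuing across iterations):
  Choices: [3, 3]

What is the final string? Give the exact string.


Answer: GZGZAZ

Derivation:
Step 0: AZ
Step 1: GZAZ  (used choices [3])
Step 2: GZGZAZ  (used choices [3])


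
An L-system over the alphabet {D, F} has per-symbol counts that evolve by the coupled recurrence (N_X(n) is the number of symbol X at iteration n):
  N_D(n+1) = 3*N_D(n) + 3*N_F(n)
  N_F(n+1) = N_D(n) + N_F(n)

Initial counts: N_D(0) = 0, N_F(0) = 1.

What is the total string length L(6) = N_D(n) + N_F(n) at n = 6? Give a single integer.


Answer: 4096

Derivation:
Step 0: N_D=0, N_F=1, L=1
Step 1: N_D=3, N_F=1, L=4
Step 2: N_D=12, N_F=4, L=16
Step 3: N_D=48, N_F=16, L=64
Step 4: N_D=192, N_F=64, L=256
Step 5: N_D=768, N_F=256, L=1024
Step 6: N_D=3072, N_F=1024, L=4096


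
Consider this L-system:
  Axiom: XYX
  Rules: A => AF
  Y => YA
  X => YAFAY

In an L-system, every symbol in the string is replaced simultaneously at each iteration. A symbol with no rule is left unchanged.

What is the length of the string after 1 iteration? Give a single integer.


Answer: 12

Derivation:
Step 0: length = 3
Step 1: length = 12


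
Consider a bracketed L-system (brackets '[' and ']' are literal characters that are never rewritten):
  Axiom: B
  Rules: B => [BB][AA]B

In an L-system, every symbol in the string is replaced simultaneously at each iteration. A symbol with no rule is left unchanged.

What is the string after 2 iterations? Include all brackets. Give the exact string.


Step 0: B
Step 1: [BB][AA]B
Step 2: [[BB][AA]B[BB][AA]B][AA][BB][AA]B

Answer: [[BB][AA]B[BB][AA]B][AA][BB][AA]B


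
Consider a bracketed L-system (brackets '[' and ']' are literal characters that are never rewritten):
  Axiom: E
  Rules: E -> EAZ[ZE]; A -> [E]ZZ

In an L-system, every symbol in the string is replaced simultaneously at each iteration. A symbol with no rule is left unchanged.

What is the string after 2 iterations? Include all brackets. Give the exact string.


Answer: EAZ[ZE][E]ZZZ[ZEAZ[ZE]]

Derivation:
Step 0: E
Step 1: EAZ[ZE]
Step 2: EAZ[ZE][E]ZZZ[ZEAZ[ZE]]


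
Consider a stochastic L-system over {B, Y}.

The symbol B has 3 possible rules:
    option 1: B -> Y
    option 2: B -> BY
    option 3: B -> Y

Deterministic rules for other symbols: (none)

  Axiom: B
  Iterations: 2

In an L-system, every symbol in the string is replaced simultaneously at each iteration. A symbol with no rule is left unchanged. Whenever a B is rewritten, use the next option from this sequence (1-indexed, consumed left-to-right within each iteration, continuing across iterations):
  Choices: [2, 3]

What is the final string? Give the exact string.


Step 0: B
Step 1: BY  (used choices [2])
Step 2: YY  (used choices [3])

Answer: YY


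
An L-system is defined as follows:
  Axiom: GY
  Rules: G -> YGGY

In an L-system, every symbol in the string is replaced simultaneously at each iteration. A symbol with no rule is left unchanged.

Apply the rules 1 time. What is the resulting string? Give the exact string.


Answer: YGGYY

Derivation:
Step 0: GY
Step 1: YGGYY


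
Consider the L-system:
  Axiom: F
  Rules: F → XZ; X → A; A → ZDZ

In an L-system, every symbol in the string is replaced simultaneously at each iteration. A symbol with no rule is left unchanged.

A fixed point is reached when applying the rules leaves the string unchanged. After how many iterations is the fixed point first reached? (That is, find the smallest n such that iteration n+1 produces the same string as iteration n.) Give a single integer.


Step 0: F
Step 1: XZ
Step 2: AZ
Step 3: ZDZZ
Step 4: ZDZZ  (unchanged — fixed point at step 3)

Answer: 3


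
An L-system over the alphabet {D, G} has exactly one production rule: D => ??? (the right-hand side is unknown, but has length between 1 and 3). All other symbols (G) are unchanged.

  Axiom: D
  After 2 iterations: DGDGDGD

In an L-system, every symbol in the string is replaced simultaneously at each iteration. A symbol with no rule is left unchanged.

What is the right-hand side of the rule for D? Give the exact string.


Answer: DGD

Derivation:
Trying D => DGD:
  Step 0: D
  Step 1: DGD
  Step 2: DGDGDGD
Matches the given result.


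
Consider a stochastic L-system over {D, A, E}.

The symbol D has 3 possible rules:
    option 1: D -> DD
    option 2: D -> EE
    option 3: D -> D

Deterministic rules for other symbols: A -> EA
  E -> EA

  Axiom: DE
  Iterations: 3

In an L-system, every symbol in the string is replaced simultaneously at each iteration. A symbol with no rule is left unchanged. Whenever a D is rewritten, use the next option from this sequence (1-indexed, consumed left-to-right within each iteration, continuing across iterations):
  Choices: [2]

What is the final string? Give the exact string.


Step 0: DE
Step 1: EEEA  (used choices [2])
Step 2: EAEAEAEA  (used choices [])
Step 3: EAEAEAEAEAEAEAEA  (used choices [])

Answer: EAEAEAEAEAEAEAEA


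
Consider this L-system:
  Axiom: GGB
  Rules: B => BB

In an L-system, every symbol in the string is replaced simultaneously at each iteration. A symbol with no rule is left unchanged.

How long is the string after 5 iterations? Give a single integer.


Step 0: length = 3
Step 1: length = 4
Step 2: length = 6
Step 3: length = 10
Step 4: length = 18
Step 5: length = 34

Answer: 34


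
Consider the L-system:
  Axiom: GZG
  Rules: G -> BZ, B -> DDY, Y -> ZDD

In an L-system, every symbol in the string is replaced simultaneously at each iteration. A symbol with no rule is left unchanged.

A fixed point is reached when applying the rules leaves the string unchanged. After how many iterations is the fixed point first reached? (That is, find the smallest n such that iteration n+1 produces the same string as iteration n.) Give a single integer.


Step 0: GZG
Step 1: BZZBZ
Step 2: DDYZZDDYZ
Step 3: DDZDDZZDDZDDZ
Step 4: DDZDDZZDDZDDZ  (unchanged — fixed point at step 3)

Answer: 3


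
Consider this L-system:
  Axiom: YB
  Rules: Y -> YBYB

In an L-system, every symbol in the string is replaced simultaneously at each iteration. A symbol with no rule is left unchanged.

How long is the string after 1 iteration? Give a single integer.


Step 0: length = 2
Step 1: length = 5

Answer: 5


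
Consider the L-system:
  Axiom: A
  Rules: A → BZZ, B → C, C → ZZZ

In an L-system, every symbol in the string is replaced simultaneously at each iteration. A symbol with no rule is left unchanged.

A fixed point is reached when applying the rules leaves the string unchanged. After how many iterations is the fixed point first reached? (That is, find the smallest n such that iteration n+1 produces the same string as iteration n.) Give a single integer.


Answer: 3

Derivation:
Step 0: A
Step 1: BZZ
Step 2: CZZ
Step 3: ZZZZZ
Step 4: ZZZZZ  (unchanged — fixed point at step 3)


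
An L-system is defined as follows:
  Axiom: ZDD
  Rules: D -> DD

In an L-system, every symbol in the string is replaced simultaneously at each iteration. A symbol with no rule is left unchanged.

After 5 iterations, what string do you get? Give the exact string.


Answer: ZDDDDDDDDDDDDDDDDDDDDDDDDDDDDDDDDDDDDDDDDDDDDDDDDDDDDDDDDDDDDDDDD

Derivation:
Step 0: ZDD
Step 1: ZDDDD
Step 2: ZDDDDDDDD
Step 3: ZDDDDDDDDDDDDDDDD
Step 4: ZDDDDDDDDDDDDDDDDDDDDDDDDDDDDDDDD
Step 5: ZDDDDDDDDDDDDDDDDDDDDDDDDDDDDDDDDDDDDDDDDDDDDDDDDDDDDDDDDDDDDDDDD


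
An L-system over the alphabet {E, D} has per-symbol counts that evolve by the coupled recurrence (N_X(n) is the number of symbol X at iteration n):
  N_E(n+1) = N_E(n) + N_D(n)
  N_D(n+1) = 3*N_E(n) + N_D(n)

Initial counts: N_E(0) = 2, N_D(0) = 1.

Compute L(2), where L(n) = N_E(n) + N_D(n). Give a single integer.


Answer: 26

Derivation:
Step 0: N_E=2, N_D=1, L=3
Step 1: N_E=3, N_D=7, L=10
Step 2: N_E=10, N_D=16, L=26


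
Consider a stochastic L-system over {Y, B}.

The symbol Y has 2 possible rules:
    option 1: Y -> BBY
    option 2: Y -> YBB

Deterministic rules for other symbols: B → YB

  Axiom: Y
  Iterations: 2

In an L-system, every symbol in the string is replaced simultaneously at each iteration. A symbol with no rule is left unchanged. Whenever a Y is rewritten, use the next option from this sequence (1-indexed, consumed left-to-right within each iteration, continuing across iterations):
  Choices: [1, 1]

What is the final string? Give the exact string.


Answer: YBYBBBY

Derivation:
Step 0: Y
Step 1: BBY  (used choices [1])
Step 2: YBYBBBY  (used choices [1])


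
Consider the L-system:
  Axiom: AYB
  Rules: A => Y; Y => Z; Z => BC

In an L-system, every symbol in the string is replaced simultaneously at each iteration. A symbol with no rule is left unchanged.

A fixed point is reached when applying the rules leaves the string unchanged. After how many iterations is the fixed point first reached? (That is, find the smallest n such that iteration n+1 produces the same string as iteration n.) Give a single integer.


Step 0: AYB
Step 1: YZB
Step 2: ZBCB
Step 3: BCBCB
Step 4: BCBCB  (unchanged — fixed point at step 3)

Answer: 3


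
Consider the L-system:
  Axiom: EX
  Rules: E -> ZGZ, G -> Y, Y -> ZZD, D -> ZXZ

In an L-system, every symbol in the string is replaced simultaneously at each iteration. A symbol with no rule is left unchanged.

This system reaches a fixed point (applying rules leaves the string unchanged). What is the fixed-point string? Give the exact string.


Step 0: EX
Step 1: ZGZX
Step 2: ZYZX
Step 3: ZZZDZX
Step 4: ZZZZXZZX
Step 5: ZZZZXZZX  (unchanged — fixed point at step 4)

Answer: ZZZZXZZX


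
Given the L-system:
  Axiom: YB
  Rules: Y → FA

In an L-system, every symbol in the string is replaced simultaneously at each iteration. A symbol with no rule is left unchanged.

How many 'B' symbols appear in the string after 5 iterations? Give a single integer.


Answer: 1

Derivation:
Step 0: YB  (1 'B')
Step 1: FAB  (1 'B')
Step 2: FAB  (1 'B')
Step 3: FAB  (1 'B')
Step 4: FAB  (1 'B')
Step 5: FAB  (1 'B')


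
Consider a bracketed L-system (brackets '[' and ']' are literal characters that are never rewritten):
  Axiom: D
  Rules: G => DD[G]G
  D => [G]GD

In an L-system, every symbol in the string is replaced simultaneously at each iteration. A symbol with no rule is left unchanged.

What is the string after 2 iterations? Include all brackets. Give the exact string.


Step 0: D
Step 1: [G]GD
Step 2: [DD[G]G]DD[G]G[G]GD

Answer: [DD[G]G]DD[G]G[G]GD


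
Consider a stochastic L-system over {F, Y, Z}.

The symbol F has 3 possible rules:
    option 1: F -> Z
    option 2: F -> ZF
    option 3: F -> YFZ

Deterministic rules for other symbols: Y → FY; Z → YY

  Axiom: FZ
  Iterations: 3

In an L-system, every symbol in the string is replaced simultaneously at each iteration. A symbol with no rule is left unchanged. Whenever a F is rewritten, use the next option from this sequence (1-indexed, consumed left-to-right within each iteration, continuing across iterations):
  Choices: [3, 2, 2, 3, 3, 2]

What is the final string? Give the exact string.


Step 0: FZ
Step 1: YFZYY  (used choices [3])
Step 2: FYZFYYFYFY  (used choices [2])
Step 3: ZFFYYYYFZFYFYYFZFYZFFY  (used choices [2, 3, 3, 2])

Answer: ZFFYYYYFZFYFYYFZFYZFFY
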